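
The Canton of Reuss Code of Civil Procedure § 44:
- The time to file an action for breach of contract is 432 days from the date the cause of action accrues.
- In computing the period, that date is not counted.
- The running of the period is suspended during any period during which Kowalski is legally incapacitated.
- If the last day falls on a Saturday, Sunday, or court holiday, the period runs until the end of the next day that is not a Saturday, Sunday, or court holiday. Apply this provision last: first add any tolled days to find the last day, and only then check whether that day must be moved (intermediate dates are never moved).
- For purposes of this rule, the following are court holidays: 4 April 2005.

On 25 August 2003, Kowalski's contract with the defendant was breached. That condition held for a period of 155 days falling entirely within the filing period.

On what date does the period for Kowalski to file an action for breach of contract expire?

April 5, 2005

432 days after 25 August 2003 is October 30, 2004.
Tolling adds 155 days: October 30, 2004 + 155 days = April 3, 2005.
April 3, 2005 is Sunday; April 4, 2005 is a listed holiday. The next qualifying day is April 5, 2005.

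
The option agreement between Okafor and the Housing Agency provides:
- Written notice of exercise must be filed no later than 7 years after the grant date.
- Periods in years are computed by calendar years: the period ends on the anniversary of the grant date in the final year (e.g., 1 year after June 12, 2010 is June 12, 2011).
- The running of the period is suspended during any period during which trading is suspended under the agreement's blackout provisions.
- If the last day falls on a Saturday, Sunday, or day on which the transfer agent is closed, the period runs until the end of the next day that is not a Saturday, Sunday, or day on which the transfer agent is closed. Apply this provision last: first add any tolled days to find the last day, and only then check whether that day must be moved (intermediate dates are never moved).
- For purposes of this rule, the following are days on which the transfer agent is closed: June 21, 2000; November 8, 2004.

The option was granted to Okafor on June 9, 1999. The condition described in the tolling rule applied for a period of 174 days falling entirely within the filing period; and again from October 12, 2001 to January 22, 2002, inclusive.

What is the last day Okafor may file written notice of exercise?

March 13, 2007

7 years after June 9, 1999 is June 9, 2006.
Tolling adds 174 days: June 9, 2006 + 174 days = November 30, 2006.
From October 12, 2001 through January 22, 2002 inclusive is 103 days; tolling adds 103 days: November 30, 2006 + 103 days = March 13, 2007.
March 13, 2007 is a Tuesday and not a day on which the transfer agent is closed, so no extension applies.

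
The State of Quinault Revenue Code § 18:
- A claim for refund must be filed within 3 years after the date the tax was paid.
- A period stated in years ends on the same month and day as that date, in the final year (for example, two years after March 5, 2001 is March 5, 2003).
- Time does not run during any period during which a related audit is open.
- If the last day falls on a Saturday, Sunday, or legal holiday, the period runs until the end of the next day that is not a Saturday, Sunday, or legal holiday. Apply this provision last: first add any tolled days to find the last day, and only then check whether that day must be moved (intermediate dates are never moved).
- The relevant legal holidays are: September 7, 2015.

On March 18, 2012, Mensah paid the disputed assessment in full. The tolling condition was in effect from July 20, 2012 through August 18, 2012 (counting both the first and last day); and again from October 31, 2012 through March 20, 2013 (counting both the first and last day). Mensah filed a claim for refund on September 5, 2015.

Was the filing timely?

3 years after March 18, 2012 is March 18, 2015.
From July 20, 2012 through August 18, 2012 inclusive is 30 days; tolling adds 30 days: March 18, 2015 + 30 days = April 17, 2015.
From October 31, 2012 through March 20, 2013 inclusive is 141 days; tolling adds 141 days: April 17, 2015 + 141 days = September 5, 2015.
September 5, 2015 is Saturday; September 6, 2015 is Sunday; September 7, 2015 is a listed holiday. The next qualifying day is September 8, 2015.
The deadline is September 8, 2015; the filing on September 5, 2015 is on or before that date.

Yes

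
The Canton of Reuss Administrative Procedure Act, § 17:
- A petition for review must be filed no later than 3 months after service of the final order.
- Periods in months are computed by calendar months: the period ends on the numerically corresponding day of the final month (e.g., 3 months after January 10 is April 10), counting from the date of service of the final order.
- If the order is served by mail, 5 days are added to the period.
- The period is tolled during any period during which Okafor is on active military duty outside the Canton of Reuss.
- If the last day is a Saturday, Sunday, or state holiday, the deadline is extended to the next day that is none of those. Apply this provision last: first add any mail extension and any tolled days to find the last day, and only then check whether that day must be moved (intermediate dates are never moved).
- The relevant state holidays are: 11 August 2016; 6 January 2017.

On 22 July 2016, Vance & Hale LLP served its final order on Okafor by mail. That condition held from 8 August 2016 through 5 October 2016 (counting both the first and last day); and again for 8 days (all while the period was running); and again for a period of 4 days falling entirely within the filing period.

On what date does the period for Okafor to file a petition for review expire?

January 9, 2017

3 months after 22 July 2016 is October 22, 2016.
Service was by mail, adding 5 days: October 22, 2016 + 5 days = October 27, 2016.
From August 8, 2016 through October 5, 2016 inclusive is 59 days; tolling adds 59 days: October 27, 2016 + 59 days = December 25, 2016.
Tolling adds 8 days: December 25, 2016 + 8 days = January 2, 2017.
Tolling adds 4 days: January 2, 2017 + 4 days = January 6, 2017.
January 6, 2017 is a listed holiday; January 7, 2017 is Saturday; January 8, 2017 is Sunday. The next qualifying day is January 9, 2017.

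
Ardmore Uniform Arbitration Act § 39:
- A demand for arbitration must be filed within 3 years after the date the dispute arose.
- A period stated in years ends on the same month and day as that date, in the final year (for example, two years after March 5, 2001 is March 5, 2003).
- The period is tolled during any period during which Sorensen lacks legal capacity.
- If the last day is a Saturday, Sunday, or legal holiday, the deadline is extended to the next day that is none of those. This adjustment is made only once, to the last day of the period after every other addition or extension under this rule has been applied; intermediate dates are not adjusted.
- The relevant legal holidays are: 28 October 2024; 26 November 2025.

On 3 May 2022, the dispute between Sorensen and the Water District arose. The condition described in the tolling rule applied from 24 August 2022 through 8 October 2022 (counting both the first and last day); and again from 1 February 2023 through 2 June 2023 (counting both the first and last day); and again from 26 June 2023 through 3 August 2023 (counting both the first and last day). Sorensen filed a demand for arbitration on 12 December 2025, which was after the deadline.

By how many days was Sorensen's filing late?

15 days

3 years after 3 May 2022 is May 3, 2025.
From August 24, 2022 through October 8, 2022 inclusive is 46 days; tolling adds 46 days: May 3, 2025 + 46 days = June 18, 2025.
From February 1, 2023 through June 2, 2023 inclusive is 122 days; tolling adds 122 days: June 18, 2025 + 122 days = October 18, 2025.
From June 26, 2023 through August 3, 2023 inclusive is 39 days; tolling adds 39 days: October 18, 2025 + 39 days = November 26, 2025.
November 26, 2025 is a listed holiday. The next qualifying day is November 27, 2025.
The deadline is November 27, 2025; from November 27, 2025 to December 12, 2025 is 15 days.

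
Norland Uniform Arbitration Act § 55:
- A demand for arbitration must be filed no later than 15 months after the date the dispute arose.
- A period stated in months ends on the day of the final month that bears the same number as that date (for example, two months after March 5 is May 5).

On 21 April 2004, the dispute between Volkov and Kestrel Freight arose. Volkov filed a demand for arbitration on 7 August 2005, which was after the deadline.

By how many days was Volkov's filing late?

17 days

15 months after 21 April 2004 is July 21, 2005.
The deadline is July 21, 2005; from July 21, 2005 to August 7, 2005 is 17 days.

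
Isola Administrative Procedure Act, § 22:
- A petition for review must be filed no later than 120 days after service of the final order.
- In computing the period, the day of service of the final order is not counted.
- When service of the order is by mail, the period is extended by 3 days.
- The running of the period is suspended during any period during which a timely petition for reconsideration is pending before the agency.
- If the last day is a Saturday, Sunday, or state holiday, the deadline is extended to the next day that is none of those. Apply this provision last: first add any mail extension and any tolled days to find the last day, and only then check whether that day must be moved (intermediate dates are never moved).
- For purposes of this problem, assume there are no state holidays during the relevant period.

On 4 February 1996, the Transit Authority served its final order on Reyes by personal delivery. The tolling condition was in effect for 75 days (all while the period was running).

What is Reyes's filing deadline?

August 19, 1996

120 days after 4 February 1996 is June 3, 1996.
Service was not by mail, so no mail extension applies.
Tolling adds 75 days: June 3, 1996 + 75 days = August 17, 1996.
August 17, 1996 is Saturday; August 18, 1996 is Sunday. The next qualifying day is August 19, 1996.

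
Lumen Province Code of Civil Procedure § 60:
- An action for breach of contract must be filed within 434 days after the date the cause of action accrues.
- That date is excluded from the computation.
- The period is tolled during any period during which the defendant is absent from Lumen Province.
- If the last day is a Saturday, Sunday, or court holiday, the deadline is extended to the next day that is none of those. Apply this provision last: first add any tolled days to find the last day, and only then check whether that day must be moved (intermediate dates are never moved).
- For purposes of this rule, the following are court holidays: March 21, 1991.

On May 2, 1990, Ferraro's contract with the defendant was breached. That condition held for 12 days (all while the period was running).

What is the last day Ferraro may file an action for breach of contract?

434 days after May 2, 1990 is July 10, 1991.
Tolling adds 12 days: July 10, 1991 + 12 days = July 22, 1991.
July 22, 1991 is a Monday and not a court holiday, so no extension applies.

July 22, 1991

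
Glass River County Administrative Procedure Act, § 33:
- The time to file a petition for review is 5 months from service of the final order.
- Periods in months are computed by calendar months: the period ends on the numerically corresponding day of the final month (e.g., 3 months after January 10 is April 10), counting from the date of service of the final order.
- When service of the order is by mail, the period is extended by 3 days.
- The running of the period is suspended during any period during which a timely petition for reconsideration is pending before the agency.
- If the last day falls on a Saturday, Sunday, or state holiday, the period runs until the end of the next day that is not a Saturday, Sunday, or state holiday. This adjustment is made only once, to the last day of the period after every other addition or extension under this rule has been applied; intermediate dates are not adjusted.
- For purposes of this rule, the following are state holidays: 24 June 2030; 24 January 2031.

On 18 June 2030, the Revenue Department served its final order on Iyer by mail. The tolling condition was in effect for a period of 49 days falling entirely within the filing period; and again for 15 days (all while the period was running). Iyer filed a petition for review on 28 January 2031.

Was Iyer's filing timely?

No

5 months after 18 June 2030 is November 18, 2030.
Service was by mail, adding 3 days: November 18, 2030 + 3 days = November 21, 2030.
Tolling adds 49 days: November 21, 2030 + 49 days = January 9, 2031.
Tolling adds 15 days: January 9, 2031 + 15 days = January 24, 2031.
January 24, 2031 is a listed holiday; January 25, 2031 is Saturday; January 26, 2031 is Sunday. The next qualifying day is January 27, 2031.
The deadline is January 27, 2031; the filing on January 28, 2031 is after that date.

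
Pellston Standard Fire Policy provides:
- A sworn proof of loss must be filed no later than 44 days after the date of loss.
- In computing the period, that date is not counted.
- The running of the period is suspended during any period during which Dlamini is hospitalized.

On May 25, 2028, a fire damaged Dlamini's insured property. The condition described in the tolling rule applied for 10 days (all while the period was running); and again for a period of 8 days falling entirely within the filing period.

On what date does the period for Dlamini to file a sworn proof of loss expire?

44 days after May 25, 2028 is July 8, 2028.
Tolling adds 10 days: July 8, 2028 + 10 days = July 18, 2028.
Tolling adds 8 days: July 18, 2028 + 8 days = July 26, 2028.

July 26, 2028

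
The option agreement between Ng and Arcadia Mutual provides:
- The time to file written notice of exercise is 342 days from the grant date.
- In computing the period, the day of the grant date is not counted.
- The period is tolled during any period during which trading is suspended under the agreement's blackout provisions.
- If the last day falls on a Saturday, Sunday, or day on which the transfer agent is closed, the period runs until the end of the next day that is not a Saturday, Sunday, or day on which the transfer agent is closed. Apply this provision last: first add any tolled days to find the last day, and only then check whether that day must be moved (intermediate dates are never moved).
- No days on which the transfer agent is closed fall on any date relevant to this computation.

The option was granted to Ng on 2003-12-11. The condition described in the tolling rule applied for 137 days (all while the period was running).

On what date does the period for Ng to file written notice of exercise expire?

342 days after 2003-12-11 is November 17, 2004.
Tolling adds 137 days: November 17, 2004 + 137 days = April 3, 2005.
April 3, 2005 is Sunday. The next qualifying day is April 4, 2005.

April 4, 2005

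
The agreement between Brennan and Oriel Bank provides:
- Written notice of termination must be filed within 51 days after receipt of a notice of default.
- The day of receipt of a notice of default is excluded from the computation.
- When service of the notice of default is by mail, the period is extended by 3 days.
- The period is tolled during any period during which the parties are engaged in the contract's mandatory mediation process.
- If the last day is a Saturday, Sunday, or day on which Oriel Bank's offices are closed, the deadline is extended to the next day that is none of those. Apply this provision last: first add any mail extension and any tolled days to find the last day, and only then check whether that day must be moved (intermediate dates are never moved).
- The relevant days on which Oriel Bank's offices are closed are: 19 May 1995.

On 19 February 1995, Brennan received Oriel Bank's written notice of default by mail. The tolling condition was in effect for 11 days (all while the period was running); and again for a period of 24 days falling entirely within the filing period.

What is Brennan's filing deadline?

May 22, 1995

51 days after 19 February 1995 is April 11, 1995.
Service was by mail, adding 3 days: April 11, 1995 + 3 days = April 14, 1995.
Tolling adds 11 days: April 14, 1995 + 11 days = April 25, 1995.
Tolling adds 24 days: April 25, 1995 + 24 days = May 19, 1995.
May 19, 1995 is a listed holiday; May 20, 1995 is Saturday; May 21, 1995 is Sunday. The next qualifying day is May 22, 1995.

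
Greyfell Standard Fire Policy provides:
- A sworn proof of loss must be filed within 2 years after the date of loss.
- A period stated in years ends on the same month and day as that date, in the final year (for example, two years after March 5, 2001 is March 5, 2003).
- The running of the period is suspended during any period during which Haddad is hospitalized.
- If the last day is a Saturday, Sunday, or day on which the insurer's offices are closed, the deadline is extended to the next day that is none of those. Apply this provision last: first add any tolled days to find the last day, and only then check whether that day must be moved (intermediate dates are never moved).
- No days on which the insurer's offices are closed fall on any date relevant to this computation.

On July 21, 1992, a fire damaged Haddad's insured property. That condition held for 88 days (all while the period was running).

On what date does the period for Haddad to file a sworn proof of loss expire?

October 17, 1994

2 years after July 21, 1992 is July 21, 1994.
Tolling adds 88 days: July 21, 1994 + 88 days = October 17, 1994.
October 17, 1994 is a Monday and not a day on which the insurer's offices are closed, so no extension applies.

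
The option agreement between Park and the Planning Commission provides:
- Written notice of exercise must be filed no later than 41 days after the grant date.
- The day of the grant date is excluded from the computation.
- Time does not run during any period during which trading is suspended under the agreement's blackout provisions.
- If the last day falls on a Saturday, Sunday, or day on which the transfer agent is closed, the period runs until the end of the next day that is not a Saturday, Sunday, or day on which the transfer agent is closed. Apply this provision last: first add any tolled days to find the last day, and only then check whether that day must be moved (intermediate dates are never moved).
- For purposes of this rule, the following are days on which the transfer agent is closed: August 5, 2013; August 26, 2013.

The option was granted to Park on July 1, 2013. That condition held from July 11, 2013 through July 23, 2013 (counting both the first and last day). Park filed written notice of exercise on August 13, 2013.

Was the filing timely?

41 days after July 1, 2013 is August 11, 2013.
From July 11, 2013 through July 23, 2013 inclusive is 13 days; tolling adds 13 days: August 11, 2013 + 13 days = August 24, 2013.
August 24, 2013 is Saturday; August 25, 2013 is Sunday; August 26, 2013 is a listed holiday. The next qualifying day is August 27, 2013.
The deadline is August 27, 2013; the filing on August 13, 2013 is on or before that date.

Yes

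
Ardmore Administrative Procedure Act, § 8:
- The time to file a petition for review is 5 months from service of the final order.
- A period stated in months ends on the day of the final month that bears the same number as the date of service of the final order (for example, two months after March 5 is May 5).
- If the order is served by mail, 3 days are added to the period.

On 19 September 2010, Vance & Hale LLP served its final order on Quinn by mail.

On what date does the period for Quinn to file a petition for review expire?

5 months after 19 September 2010 is February 19, 2011.
Service was by mail, adding 3 days: February 19, 2011 + 3 days = February 22, 2011.

February 22, 2011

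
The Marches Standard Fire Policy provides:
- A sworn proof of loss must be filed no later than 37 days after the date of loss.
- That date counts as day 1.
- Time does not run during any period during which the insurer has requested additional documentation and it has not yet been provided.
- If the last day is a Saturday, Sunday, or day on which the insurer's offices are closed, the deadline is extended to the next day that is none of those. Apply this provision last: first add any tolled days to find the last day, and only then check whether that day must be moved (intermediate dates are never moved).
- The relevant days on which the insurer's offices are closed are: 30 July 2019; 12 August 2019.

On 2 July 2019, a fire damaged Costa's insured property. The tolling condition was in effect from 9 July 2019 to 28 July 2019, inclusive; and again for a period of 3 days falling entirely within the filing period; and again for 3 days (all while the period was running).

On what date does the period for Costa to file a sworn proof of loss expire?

September 2, 2019

Counting 2 July 2019 as day 1, day 37 is August 7, 2019.
From July 9, 2019 through July 28, 2019 inclusive is 20 days; tolling adds 20 days: August 7, 2019 + 20 days = August 27, 2019.
Tolling adds 3 days: August 27, 2019 + 3 days = August 30, 2019.
Tolling adds 3 days: August 30, 2019 + 3 days = September 2, 2019.
September 2, 2019 is a Monday and not a day on which the insurer's offices are closed, so no extension applies.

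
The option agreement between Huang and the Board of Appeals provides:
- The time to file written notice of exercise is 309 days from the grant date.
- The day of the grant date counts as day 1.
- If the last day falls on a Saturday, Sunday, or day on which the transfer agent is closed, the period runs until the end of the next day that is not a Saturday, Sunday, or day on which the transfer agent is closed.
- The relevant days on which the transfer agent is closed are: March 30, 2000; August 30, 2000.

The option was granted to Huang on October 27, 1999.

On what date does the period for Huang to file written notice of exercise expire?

August 31, 2000

Counting October 27, 1999 as day 1, day 309 is August 30, 2000.
August 30, 2000 is a listed holiday. The next qualifying day is August 31, 2000.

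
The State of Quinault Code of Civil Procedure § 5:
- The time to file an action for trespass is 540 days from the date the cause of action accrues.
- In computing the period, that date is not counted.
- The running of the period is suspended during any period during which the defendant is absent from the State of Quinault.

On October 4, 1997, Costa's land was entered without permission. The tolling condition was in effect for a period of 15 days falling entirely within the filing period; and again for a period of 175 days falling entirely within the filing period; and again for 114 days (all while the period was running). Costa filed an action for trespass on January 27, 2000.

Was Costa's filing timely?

No

540 days after October 4, 1997 is March 28, 1999.
Tolling adds 15 days: March 28, 1999 + 15 days = April 12, 1999.
Tolling adds 175 days: April 12, 1999 + 175 days = October 4, 1999.
Tolling adds 114 days: October 4, 1999 + 114 days = January 26, 2000.
The deadline is January 26, 2000; the filing on January 27, 2000 is after that date.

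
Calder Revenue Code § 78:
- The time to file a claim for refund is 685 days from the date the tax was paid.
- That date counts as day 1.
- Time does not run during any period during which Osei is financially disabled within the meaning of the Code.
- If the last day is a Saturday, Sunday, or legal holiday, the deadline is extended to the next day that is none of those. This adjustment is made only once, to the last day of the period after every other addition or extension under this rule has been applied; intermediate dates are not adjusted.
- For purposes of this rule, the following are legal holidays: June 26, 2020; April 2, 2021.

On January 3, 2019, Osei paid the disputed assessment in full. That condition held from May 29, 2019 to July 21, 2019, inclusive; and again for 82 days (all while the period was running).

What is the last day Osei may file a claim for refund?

April 5, 2021

Counting January 3, 2019 as day 1, day 685 is November 17, 2020.
From May 29, 2019 through July 21, 2019 inclusive is 54 days; tolling adds 54 days: November 17, 2020 + 54 days = January 10, 2021.
Tolling adds 82 days: January 10, 2021 + 82 days = April 2, 2021.
April 2, 2021 is a listed holiday; April 3, 2021 is Saturday; April 4, 2021 is Sunday. The next qualifying day is April 5, 2021.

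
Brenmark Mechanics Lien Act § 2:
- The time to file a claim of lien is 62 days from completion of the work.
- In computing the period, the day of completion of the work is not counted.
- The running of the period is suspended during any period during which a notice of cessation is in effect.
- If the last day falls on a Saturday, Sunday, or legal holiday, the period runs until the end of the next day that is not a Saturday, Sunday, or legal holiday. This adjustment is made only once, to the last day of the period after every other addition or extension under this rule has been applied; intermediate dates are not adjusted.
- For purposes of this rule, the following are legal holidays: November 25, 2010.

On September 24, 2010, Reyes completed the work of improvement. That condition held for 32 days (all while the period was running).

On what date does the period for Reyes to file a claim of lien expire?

December 27, 2010

62 days after September 24, 2010 is November 25, 2010.
Tolling adds 32 days: November 25, 2010 + 32 days = December 27, 2010.
December 27, 2010 is a Monday and not a legal holiday, so no extension applies.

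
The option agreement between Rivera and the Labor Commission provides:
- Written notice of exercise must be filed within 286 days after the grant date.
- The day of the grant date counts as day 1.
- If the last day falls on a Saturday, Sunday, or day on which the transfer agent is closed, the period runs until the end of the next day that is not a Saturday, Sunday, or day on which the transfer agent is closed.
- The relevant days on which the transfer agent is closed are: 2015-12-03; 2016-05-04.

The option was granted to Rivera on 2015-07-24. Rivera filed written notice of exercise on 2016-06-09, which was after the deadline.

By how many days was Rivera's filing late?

35 days

Counting 2015-07-24 as day 1, day 286 is May 4, 2016.
May 4, 2016 is a listed holiday. The next qualifying day is May 5, 2016.
The deadline is May 5, 2016; from May 5, 2016 to June 9, 2016 is 35 days.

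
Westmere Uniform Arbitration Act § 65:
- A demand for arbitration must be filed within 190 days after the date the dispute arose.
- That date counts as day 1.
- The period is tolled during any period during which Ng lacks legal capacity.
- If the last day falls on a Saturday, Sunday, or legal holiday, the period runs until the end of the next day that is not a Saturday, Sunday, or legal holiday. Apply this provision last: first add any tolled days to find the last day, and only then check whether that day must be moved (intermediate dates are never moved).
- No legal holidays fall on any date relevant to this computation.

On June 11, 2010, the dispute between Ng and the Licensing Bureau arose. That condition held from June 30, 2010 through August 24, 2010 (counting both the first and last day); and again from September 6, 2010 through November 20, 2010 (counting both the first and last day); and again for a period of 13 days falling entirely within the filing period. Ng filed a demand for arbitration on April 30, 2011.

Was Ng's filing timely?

Counting June 11, 2010 as day 1, day 190 is December 17, 2010.
From June 30, 2010 through August 24, 2010 inclusive is 56 days; tolling adds 56 days: December 17, 2010 + 56 days = February 11, 2011.
From September 6, 2010 through November 20, 2010 inclusive is 76 days; tolling adds 76 days: February 11, 2011 + 76 days = April 28, 2011.
Tolling adds 13 days: April 28, 2011 + 13 days = May 11, 2011.
May 11, 2011 is a Wednesday and not a legal holiday, so no extension applies.
The deadline is May 11, 2011; the filing on April 30, 2011 is on or before that date.

Yes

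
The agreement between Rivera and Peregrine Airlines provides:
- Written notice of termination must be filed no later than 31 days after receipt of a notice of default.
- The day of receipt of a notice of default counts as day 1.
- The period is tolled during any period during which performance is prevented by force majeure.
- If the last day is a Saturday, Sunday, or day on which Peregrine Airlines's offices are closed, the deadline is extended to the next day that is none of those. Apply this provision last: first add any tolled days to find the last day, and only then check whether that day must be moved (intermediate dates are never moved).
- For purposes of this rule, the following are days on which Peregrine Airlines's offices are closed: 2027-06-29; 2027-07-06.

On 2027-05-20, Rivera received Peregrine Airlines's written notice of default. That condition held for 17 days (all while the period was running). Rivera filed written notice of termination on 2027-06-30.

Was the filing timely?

Yes

Counting 2027-05-20 as day 1, day 31 is June 19, 2027.
Tolling adds 17 days: June 19, 2027 + 17 days = July 6, 2027.
July 6, 2027 is a listed holiday. The next qualifying day is July 7, 2027.
The deadline is July 7, 2027; the filing on June 30, 2027 is on or before that date.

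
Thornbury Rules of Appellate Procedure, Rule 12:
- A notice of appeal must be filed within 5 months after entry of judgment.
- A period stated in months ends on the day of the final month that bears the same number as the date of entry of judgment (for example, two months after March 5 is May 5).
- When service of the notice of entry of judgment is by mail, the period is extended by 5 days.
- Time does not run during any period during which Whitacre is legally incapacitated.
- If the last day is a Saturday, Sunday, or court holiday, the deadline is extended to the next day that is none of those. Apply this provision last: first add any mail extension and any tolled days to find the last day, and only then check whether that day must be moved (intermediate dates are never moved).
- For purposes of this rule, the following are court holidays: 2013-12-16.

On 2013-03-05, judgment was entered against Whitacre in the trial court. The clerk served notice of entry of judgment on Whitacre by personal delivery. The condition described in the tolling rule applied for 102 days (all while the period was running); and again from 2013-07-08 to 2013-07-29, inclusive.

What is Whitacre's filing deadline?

December 9, 2013

5 months after 2013-03-05 is August 5, 2013.
Service was not by mail, so no mail extension applies.
Tolling adds 102 days: August 5, 2013 + 102 days = November 15, 2013.
From July 8, 2013 through July 29, 2013 inclusive is 22 days; tolling adds 22 days: November 15, 2013 + 22 days = December 7, 2013.
December 7, 2013 is Saturday; December 8, 2013 is Sunday. The next qualifying day is December 9, 2013.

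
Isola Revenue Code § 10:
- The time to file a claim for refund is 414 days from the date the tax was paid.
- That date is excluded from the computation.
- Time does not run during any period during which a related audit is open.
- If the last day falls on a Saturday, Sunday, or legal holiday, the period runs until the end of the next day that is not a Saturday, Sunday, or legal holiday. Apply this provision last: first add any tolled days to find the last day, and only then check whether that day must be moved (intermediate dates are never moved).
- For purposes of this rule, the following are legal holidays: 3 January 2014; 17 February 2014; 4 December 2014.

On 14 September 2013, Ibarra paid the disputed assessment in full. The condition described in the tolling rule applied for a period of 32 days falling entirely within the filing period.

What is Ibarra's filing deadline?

414 days after 14 September 2013 is November 2, 2014.
Tolling adds 32 days: November 2, 2014 + 32 days = December 4, 2014.
December 4, 2014 is a listed holiday. The next qualifying day is December 5, 2014.

December 5, 2014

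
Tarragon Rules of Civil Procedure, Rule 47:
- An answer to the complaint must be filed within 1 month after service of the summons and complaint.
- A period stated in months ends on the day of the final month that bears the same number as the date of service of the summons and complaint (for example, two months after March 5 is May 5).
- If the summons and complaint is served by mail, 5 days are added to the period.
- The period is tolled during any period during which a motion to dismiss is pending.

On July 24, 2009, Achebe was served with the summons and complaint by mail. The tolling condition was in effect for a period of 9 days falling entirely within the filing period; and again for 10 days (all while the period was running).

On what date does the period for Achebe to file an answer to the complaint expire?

1 month after July 24, 2009 is August 24, 2009.
Service was by mail, adding 5 days: August 24, 2009 + 5 days = August 29, 2009.
Tolling adds 9 days: August 29, 2009 + 9 days = September 7, 2009.
Tolling adds 10 days: September 7, 2009 + 10 days = September 17, 2009.

September 17, 2009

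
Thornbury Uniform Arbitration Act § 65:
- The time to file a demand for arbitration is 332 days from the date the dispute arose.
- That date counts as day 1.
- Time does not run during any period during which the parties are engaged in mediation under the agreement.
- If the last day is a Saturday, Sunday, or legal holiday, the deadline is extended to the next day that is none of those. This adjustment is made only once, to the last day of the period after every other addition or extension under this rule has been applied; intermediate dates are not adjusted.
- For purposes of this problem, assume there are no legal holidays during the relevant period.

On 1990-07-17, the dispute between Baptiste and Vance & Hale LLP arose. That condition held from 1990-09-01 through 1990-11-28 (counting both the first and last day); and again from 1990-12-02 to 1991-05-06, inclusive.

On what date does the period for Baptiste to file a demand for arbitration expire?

Counting 1990-07-17 as day 1, day 332 is June 13, 1991.
From September 1, 1990 through November 28, 1990 inclusive is 89 days; tolling adds 89 days: June 13, 1991 + 89 days = September 10, 1991.
From December 2, 1990 through May 6, 1991 inclusive is 156 days; tolling adds 156 days: September 10, 1991 + 156 days = February 13, 1992.
February 13, 1992 is a Thursday and not a legal holiday, so no extension applies.

February 13, 1992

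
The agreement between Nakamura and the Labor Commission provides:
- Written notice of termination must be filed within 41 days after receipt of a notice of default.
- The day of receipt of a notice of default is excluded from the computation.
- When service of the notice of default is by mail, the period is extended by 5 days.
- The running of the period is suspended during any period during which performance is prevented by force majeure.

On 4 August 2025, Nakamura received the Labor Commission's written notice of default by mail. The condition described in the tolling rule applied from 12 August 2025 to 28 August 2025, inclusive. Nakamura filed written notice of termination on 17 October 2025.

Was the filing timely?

41 days after 4 August 2025 is September 14, 2025.
Service was by mail, adding 5 days: September 14, 2025 + 5 days = September 19, 2025.
From August 12, 2025 through August 28, 2025 inclusive is 17 days; tolling adds 17 days: September 19, 2025 + 17 days = October 6, 2025.
The deadline is October 6, 2025; the filing on October 17, 2025 is after that date.

No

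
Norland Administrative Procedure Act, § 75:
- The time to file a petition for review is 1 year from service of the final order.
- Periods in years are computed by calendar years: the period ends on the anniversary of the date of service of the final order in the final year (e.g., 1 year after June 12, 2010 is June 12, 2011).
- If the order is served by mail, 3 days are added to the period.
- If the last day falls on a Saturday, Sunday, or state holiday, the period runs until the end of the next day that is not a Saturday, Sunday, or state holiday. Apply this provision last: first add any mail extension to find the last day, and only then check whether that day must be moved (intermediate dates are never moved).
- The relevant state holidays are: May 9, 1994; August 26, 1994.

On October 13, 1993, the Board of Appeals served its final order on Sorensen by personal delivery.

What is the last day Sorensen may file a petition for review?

1 year after October 13, 1993 is October 13, 1994.
Service was not by mail, so no mail extension applies.
October 13, 1994 is a Thursday and not a state holiday, so no extension applies.

October 13, 1994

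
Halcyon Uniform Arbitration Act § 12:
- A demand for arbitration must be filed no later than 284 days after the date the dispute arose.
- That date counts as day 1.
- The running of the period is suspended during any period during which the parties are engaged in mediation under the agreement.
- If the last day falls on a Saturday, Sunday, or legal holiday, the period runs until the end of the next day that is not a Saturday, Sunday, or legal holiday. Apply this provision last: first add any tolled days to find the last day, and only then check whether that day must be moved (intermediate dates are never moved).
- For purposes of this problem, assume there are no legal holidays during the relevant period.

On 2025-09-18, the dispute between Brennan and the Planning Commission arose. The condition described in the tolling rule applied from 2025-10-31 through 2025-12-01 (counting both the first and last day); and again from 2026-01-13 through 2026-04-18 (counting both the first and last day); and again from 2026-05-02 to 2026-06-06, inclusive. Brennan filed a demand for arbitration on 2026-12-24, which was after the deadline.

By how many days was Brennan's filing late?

Counting 2025-09-18 as day 1, day 284 is June 28, 2026.
From October 31, 2025 through December 1, 2025 inclusive is 32 days; tolling adds 32 days: June 28, 2026 + 32 days = July 30, 2026.
From January 13, 2026 through April 18, 2026 inclusive is 96 days; tolling adds 96 days: July 30, 2026 + 96 days = November 3, 2026.
From May 2, 2026 through June 6, 2026 inclusive is 36 days; tolling adds 36 days: November 3, 2026 + 36 days = December 9, 2026.
December 9, 2026 is a Wednesday and not a legal holiday, so no extension applies.
The deadline is December 9, 2026; from December 9, 2026 to December 24, 2026 is 15 days.

15 days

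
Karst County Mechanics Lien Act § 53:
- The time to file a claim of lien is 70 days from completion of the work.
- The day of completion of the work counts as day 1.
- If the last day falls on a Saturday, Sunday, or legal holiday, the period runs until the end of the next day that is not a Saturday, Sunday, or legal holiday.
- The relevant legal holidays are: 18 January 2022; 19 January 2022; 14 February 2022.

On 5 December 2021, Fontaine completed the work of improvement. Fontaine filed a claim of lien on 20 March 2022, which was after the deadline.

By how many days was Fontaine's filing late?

Counting 5 December 2021 as day 1, day 70 is February 12, 2022.
February 12, 2022 is Saturday; February 13, 2022 is Sunday; February 14, 2022 is a listed holiday. The next qualifying day is February 15, 2022.
The deadline is February 15, 2022; from February 15, 2022 to March 20, 2022 is 33 days.

33 days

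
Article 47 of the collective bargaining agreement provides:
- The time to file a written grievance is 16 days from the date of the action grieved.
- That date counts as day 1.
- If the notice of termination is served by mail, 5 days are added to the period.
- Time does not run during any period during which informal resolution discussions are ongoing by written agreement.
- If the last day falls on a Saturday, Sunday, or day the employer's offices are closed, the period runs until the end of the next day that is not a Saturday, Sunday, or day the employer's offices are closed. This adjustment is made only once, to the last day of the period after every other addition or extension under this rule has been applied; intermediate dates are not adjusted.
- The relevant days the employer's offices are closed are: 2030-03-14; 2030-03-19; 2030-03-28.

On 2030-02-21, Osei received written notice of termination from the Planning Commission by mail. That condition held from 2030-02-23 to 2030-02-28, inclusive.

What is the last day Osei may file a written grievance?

March 20, 2030

Counting 2030-02-21 as day 1, day 16 is March 8, 2030.
Service was by mail, adding 5 days: March 8, 2030 + 5 days = March 13, 2030.
From February 23, 2030 through February 28, 2030 inclusive is 6 days; tolling adds 6 days: March 13, 2030 + 6 days = March 19, 2030.
March 19, 2030 is a listed holiday. The next qualifying day is March 20, 2030.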